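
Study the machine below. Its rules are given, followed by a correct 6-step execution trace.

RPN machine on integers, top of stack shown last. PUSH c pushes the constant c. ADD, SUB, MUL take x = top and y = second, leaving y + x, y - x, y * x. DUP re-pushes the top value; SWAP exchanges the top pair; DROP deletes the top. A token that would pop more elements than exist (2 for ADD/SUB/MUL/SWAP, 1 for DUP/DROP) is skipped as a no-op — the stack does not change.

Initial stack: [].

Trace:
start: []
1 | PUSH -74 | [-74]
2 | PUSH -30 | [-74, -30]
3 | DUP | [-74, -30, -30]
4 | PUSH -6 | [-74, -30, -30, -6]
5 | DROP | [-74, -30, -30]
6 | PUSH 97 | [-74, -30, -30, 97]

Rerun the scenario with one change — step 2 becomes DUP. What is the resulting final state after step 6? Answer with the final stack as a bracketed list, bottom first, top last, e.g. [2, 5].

(re-executing from step 2 with the substitution; state before step 2: [-74])
2 | DUP | [-74, -74]
3 | DUP | [-74, -74, -74]
4 | PUSH -6 | [-74, -74, -74, -6]
5 | DROP | [-74, -74, -74]
6 | PUSH 97 | [-74, -74, -74, 97]

[-74, -74, -74, 97]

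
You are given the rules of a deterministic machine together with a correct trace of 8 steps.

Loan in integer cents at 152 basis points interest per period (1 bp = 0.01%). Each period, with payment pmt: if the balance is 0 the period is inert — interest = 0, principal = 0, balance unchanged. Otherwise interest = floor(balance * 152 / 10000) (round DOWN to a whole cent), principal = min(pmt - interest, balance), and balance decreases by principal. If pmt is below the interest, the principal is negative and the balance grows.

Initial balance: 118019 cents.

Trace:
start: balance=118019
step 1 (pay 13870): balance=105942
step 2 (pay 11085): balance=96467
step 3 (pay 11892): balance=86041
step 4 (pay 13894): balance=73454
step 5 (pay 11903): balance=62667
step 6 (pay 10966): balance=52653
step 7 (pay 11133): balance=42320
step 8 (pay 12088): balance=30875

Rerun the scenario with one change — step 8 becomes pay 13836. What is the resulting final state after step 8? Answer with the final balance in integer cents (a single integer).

29127

(re-executing from step 8 with the substitution; state before step 8: balance=42320)
step 8 (pay 13836): balance=29127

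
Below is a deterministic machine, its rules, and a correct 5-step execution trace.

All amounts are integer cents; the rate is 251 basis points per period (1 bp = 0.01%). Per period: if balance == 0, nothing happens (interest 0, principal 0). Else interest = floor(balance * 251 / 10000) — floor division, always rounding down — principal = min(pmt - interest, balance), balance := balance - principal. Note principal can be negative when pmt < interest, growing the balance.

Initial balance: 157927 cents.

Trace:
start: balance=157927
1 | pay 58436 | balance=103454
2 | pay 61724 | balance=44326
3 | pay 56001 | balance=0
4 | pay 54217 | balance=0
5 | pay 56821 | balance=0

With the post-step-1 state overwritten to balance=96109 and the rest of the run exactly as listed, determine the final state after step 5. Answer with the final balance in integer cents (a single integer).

state after step 1 := balance=96109
2 | pay 61724 | balance=36797
3 | pay 56001 | balance=0
4 | pay 54217 | balance=0
5 | pay 56821 | balance=0

0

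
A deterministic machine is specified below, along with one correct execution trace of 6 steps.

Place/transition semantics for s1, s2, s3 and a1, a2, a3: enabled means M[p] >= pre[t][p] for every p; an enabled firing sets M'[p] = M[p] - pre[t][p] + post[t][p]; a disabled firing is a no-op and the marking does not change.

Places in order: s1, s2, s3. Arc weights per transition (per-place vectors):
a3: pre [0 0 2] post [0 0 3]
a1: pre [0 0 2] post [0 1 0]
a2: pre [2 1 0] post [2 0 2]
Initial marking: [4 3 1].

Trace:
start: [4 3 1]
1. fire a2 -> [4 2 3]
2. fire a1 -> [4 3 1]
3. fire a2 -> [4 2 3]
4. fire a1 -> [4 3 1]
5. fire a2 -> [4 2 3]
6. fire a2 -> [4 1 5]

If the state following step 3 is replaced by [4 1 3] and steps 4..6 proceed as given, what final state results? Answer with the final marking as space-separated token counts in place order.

4 0 5

state after step 3 := [4 1 3]
4. fire a1 -> [4 2 1]
5. fire a2 -> [4 1 3]
6. fire a2 -> [4 0 5]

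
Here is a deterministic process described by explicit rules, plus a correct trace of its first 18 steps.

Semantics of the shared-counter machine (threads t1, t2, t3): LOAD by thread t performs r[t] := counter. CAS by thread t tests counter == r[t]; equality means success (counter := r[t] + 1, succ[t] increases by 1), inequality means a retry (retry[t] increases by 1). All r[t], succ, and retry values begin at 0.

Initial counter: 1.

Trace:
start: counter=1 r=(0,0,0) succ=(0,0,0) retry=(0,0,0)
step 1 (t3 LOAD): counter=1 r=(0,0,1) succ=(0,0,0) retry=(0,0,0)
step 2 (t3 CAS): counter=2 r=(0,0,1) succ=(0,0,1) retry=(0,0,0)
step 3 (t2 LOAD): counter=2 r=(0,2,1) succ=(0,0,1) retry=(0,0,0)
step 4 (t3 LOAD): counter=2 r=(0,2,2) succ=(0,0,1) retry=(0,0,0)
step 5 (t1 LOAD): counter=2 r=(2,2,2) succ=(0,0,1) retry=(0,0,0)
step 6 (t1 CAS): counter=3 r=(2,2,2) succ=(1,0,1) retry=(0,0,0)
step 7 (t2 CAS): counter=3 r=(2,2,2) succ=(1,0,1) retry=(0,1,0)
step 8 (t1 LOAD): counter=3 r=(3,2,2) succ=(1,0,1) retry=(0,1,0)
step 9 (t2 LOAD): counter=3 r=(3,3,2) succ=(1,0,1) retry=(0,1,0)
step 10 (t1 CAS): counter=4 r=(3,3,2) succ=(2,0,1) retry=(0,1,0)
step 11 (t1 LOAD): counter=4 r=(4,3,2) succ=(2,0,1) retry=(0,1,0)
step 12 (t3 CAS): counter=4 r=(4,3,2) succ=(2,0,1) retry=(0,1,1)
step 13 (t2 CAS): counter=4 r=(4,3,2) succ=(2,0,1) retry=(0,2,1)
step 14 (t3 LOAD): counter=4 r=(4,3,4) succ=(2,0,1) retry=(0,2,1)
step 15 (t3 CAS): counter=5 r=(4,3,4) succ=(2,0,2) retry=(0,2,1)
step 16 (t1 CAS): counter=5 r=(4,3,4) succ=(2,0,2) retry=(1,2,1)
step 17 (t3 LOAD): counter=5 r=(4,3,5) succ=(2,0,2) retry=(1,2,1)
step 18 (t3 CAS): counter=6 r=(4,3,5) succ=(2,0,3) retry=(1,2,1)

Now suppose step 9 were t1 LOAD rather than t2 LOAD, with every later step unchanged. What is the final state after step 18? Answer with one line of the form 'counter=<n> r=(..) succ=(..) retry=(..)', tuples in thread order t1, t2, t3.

counter=6 r=(4,2,5) succ=(2,0,3) retry=(1,2,1)

(re-executing from step 9 with the substitution; state before step 9: counter=3 r=(3,2,2) succ=(1,0,1) retry=(0,1,0))
step 9 (t1 LOAD): counter=3 r=(3,2,2) succ=(1,0,1) retry=(0,1,0)
step 10 (t1 CAS): counter=4 r=(3,2,2) succ=(2,0,1) retry=(0,1,0)
step 11 (t1 LOAD): counter=4 r=(4,2,2) succ=(2,0,1) retry=(0,1,0)
step 12 (t3 CAS): counter=4 r=(4,2,2) succ=(2,0,1) retry=(0,1,1)
step 13 (t2 CAS): counter=4 r=(4,2,2) succ=(2,0,1) retry=(0,2,1)
step 14 (t3 LOAD): counter=4 r=(4,2,4) succ=(2,0,1) retry=(0,2,1)
step 15 (t3 CAS): counter=5 r=(4,2,4) succ=(2,0,2) retry=(0,2,1)
step 16 (t1 CAS): counter=5 r=(4,2,4) succ=(2,0,2) retry=(1,2,1)
step 17 (t3 LOAD): counter=5 r=(4,2,5) succ=(2,0,2) retry=(1,2,1)
step 18 (t3 CAS): counter=6 r=(4,2,5) succ=(2,0,3) retry=(1,2,1)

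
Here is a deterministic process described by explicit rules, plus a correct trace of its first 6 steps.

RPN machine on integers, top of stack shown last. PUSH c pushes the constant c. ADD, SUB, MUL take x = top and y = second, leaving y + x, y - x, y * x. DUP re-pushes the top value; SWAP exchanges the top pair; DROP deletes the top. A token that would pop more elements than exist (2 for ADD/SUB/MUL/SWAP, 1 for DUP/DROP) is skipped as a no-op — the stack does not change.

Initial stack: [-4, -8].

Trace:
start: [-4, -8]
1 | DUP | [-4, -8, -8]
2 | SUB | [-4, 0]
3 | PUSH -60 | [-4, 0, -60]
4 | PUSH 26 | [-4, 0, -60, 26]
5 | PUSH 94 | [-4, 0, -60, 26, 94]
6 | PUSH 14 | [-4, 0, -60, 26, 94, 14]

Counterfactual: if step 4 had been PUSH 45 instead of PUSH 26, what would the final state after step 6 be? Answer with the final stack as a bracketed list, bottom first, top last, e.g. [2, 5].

[-4, 0, -60, 45, 94, 14]

(re-executing from step 4 with the substitution; state before step 4: [-4, 0, -60])
4 | PUSH 45 | [-4, 0, -60, 45]
5 | PUSH 94 | [-4, 0, -60, 45, 94]
6 | PUSH 14 | [-4, 0, -60, 45, 94, 14]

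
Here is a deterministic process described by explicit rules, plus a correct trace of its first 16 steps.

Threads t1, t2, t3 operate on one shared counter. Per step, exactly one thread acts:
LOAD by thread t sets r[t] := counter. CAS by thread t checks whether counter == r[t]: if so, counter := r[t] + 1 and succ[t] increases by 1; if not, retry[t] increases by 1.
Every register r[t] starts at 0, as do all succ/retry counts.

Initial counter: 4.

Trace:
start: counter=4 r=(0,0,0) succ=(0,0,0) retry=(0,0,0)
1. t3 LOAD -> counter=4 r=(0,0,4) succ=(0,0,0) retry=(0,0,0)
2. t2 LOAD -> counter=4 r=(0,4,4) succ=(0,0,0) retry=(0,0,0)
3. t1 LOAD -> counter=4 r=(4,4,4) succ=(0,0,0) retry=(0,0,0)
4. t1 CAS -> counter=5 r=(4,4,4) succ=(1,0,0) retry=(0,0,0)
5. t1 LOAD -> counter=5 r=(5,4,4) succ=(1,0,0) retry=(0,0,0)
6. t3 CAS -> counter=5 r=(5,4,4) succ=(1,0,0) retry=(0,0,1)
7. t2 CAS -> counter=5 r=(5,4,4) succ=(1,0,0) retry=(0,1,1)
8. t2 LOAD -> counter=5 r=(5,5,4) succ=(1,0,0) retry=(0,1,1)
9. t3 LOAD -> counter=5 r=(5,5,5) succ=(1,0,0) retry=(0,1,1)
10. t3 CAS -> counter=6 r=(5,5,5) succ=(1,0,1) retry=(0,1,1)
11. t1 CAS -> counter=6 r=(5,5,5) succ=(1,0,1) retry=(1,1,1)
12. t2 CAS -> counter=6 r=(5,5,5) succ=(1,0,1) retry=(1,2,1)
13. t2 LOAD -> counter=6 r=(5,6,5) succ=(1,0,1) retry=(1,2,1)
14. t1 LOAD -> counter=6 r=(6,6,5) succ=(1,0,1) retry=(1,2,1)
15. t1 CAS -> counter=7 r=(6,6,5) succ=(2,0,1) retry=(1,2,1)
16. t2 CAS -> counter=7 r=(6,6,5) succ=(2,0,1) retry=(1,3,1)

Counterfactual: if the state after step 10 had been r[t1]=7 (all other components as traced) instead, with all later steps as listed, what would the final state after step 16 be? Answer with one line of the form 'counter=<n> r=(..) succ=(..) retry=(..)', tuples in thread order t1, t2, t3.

counter=7 r=(6,6,5) succ=(2,0,1) retry=(1,3,1)

state after step 10 := counter=6 r=(7,5,5) succ=(1,0,1) retry=(0,1,1)
11. t1 CAS -> counter=6 r=(7,5,5) succ=(1,0,1) retry=(1,1,1)
12. t2 CAS -> counter=6 r=(7,5,5) succ=(1,0,1) retry=(1,2,1)
13. t2 LOAD -> counter=6 r=(7,6,5) succ=(1,0,1) retry=(1,2,1)
14. t1 LOAD -> counter=6 r=(6,6,5) succ=(1,0,1) retry=(1,2,1)
15. t1 CAS -> counter=7 r=(6,6,5) succ=(2,0,1) retry=(1,2,1)
16. t2 CAS -> counter=7 r=(6,6,5) succ=(2,0,1) retry=(1,3,1)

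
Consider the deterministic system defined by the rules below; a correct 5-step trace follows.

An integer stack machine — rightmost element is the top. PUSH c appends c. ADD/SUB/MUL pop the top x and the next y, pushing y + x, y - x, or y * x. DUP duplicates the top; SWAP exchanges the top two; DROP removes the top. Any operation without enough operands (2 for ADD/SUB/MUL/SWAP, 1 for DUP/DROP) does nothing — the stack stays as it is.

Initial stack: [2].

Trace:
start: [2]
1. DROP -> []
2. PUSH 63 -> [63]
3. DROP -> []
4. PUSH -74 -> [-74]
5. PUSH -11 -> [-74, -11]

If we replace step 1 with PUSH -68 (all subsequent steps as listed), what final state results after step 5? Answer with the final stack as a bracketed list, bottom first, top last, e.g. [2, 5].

[2, -68, -74, -11]

(re-executing from step 1 with the substitution; state before step 1: [2])
1. PUSH -68 -> [2, -68]
2. PUSH 63 -> [2, -68, 63]
3. DROP -> [2, -68]
4. PUSH -74 -> [2, -68, -74]
5. PUSH -11 -> [2, -68, -74, -11]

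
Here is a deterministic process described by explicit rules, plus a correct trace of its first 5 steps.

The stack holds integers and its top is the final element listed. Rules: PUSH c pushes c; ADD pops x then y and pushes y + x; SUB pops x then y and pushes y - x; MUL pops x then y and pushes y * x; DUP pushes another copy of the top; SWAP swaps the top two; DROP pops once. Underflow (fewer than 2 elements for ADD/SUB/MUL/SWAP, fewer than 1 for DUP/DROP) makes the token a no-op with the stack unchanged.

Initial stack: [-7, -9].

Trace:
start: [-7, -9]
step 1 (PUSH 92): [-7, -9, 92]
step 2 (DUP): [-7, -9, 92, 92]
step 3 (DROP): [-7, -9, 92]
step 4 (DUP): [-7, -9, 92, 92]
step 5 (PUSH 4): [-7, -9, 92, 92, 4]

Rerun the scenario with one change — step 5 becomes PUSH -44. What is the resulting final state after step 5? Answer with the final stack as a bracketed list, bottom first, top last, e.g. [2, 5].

[-7, -9, 92, 92, -44]

(re-executing from step 5 with the substitution; state before step 5: [-7, -9, 92, 92])
step 5 (PUSH -44): [-7, -9, 92, 92, -44]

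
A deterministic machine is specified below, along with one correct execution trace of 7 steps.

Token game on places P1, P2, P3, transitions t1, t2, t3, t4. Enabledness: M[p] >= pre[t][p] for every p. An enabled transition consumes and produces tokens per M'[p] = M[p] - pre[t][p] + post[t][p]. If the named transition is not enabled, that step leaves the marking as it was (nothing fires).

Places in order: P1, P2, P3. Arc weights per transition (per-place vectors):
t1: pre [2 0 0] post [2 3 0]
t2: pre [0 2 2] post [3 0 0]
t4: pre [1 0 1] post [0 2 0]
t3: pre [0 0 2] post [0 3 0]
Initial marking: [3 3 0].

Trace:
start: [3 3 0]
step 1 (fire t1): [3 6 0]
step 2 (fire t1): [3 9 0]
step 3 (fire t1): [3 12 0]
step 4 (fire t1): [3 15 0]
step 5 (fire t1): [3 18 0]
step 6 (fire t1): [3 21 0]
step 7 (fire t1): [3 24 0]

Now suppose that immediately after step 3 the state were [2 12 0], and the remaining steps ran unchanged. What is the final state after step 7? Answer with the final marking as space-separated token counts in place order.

state after step 3 := [2 12 0]
step 4 (fire t1): [2 15 0]
step 5 (fire t1): [2 18 0]
step 6 (fire t1): [2 21 0]
step 7 (fire t1): [2 24 0]

2 24 0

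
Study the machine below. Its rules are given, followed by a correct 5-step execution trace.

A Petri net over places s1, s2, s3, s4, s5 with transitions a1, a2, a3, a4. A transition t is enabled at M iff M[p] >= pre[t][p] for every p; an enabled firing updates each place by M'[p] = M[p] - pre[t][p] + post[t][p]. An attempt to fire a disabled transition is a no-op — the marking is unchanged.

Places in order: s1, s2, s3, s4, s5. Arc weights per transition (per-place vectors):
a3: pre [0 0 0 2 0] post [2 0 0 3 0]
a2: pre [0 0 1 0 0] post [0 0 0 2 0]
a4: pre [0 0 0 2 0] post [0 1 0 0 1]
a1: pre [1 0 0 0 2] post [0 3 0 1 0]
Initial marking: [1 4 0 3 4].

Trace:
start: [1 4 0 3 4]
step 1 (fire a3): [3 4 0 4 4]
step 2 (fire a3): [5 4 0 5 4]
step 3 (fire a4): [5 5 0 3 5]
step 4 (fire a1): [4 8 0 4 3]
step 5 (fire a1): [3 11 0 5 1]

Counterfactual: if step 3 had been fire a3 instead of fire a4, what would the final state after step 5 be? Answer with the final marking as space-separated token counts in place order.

5 10 0 8 0

(re-executing from step 3 with the substitution; state before step 3: [5 4 0 5 4])
step 3 (fire a3): [7 4 0 6 4]
step 4 (fire a1): [6 7 0 7 2]
step 5 (fire a1): [5 10 0 8 0]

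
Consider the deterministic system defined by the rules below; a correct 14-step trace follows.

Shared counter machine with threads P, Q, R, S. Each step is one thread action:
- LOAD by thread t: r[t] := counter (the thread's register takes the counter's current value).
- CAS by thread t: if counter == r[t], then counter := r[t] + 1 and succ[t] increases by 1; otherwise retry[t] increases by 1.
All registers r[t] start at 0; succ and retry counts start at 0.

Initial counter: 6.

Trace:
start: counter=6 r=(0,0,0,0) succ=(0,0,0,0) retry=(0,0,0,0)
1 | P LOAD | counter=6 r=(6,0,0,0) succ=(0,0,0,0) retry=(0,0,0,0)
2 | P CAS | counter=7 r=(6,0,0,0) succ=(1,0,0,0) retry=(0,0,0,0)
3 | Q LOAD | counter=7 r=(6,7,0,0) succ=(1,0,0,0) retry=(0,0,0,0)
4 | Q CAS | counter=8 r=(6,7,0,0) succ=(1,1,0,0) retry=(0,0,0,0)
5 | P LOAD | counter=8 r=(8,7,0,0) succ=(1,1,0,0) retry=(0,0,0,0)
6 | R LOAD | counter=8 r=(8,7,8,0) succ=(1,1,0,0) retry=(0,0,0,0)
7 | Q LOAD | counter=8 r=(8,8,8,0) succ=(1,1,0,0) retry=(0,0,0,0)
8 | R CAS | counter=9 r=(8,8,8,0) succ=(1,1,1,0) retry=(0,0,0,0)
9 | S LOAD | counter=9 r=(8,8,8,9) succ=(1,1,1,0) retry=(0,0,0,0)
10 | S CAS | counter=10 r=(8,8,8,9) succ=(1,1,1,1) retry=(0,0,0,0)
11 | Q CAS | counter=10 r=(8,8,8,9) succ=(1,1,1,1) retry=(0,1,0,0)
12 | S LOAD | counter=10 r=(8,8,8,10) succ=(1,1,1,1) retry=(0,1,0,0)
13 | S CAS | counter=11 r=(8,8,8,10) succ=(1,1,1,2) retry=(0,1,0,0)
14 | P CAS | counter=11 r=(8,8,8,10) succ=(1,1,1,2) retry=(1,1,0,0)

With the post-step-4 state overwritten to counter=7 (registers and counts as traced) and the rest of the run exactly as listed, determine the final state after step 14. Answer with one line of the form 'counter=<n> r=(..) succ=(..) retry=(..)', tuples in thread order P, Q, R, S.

state after step 4 := counter=7 r=(6,7,0,0) succ=(1,1,0,0) retry=(0,0,0,0)
5 | P LOAD | counter=7 r=(7,7,0,0) succ=(1,1,0,0) retry=(0,0,0,0)
6 | R LOAD | counter=7 r=(7,7,7,0) succ=(1,1,0,0) retry=(0,0,0,0)
7 | Q LOAD | counter=7 r=(7,7,7,0) succ=(1,1,0,0) retry=(0,0,0,0)
8 | R CAS | counter=8 r=(7,7,7,0) succ=(1,1,1,0) retry=(0,0,0,0)
9 | S LOAD | counter=8 r=(7,7,7,8) succ=(1,1,1,0) retry=(0,0,0,0)
10 | S CAS | counter=9 r=(7,7,7,8) succ=(1,1,1,1) retry=(0,0,0,0)
11 | Q CAS | counter=9 r=(7,7,7,8) succ=(1,1,1,1) retry=(0,1,0,0)
12 | S LOAD | counter=9 r=(7,7,7,9) succ=(1,1,1,1) retry=(0,1,0,0)
13 | S CAS | counter=10 r=(7,7,7,9) succ=(1,1,1,2) retry=(0,1,0,0)
14 | P CAS | counter=10 r=(7,7,7,9) succ=(1,1,1,2) retry=(1,1,0,0)

counter=10 r=(7,7,7,9) succ=(1,1,1,2) retry=(1,1,0,0)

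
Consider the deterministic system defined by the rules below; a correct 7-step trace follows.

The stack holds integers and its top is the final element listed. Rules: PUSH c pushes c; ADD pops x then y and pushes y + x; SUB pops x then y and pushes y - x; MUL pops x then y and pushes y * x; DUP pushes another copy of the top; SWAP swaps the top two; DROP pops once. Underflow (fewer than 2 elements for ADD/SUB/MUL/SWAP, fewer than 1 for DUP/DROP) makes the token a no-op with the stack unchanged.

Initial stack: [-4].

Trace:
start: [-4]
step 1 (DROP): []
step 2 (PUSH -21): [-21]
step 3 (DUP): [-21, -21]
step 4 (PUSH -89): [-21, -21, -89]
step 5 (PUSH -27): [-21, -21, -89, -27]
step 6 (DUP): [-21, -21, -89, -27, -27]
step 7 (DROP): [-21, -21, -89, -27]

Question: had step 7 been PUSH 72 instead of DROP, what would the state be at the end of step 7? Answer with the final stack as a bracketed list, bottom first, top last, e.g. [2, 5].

(re-executing from step 7 with the substitution; state before step 7: [-21, -21, -89, -27, -27])
step 7 (PUSH 72): [-21, -21, -89, -27, -27, 72]

[-21, -21, -89, -27, -27, 72]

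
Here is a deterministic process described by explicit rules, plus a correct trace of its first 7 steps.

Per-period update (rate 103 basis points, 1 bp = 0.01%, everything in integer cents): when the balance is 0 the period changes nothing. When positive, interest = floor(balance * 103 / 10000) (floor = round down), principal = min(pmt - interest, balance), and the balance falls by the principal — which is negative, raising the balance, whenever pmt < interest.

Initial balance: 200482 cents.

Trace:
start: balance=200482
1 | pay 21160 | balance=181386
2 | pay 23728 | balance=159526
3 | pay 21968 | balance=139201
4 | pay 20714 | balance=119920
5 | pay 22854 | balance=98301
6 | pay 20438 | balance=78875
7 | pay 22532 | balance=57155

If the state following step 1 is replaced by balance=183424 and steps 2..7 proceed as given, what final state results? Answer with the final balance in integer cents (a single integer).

59322

state after step 1 := balance=183424
2 | pay 23728 | balance=161585
3 | pay 21968 | balance=141281
4 | pay 20714 | balance=122022
5 | pay 22854 | balance=100424
6 | pay 20438 | balance=81020
7 | pay 22532 | balance=59322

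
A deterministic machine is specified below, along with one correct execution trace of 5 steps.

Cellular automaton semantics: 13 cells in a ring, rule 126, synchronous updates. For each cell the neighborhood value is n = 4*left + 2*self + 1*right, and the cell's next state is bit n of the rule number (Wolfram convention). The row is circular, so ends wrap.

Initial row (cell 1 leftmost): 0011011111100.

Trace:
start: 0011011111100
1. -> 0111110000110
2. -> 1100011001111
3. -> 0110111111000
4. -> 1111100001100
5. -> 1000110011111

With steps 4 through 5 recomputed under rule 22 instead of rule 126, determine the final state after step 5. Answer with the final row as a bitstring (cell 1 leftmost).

(re-executing steps 4..5 under rule 22; state before step 4: 0110111111000)
4. -> 1000000000100
5. -> 1100000001111

1100000001111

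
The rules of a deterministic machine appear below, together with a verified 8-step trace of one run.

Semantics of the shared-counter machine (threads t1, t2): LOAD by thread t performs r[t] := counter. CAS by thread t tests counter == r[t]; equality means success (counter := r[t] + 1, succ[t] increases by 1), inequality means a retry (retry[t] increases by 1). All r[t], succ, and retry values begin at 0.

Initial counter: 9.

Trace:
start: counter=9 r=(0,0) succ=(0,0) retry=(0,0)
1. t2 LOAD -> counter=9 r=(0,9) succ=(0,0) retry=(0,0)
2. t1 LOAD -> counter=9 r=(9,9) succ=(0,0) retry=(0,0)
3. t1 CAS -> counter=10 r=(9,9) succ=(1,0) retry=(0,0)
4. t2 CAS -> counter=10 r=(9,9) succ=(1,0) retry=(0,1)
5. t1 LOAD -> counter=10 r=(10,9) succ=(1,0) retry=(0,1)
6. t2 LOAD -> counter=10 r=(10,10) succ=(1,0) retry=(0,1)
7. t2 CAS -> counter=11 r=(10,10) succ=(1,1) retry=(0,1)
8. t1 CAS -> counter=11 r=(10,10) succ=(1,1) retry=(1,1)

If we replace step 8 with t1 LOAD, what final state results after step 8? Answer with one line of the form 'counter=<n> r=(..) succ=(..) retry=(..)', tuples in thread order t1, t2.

(re-executing from step 8 with the substitution; state before step 8: counter=11 r=(10,10) succ=(1,1) retry=(0,1))
8. t1 LOAD -> counter=11 r=(11,10) succ=(1,1) retry=(0,1)

counter=11 r=(11,10) succ=(1,1) retry=(0,1)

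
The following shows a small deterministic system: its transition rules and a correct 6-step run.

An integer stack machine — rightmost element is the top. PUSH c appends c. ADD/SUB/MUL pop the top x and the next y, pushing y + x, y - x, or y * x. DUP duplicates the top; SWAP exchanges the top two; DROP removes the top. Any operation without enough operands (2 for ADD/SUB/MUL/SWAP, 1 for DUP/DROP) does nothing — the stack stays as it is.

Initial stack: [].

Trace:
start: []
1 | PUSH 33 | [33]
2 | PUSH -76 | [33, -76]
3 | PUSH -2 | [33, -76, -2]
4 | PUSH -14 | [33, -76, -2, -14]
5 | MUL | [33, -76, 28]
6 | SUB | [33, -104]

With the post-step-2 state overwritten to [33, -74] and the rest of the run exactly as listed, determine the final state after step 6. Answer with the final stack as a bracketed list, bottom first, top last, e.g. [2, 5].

state after step 2 := [33, -74]
3 | PUSH -2 | [33, -74, -2]
4 | PUSH -14 | [33, -74, -2, -14]
5 | MUL | [33, -74, 28]
6 | SUB | [33, -102]

[33, -102]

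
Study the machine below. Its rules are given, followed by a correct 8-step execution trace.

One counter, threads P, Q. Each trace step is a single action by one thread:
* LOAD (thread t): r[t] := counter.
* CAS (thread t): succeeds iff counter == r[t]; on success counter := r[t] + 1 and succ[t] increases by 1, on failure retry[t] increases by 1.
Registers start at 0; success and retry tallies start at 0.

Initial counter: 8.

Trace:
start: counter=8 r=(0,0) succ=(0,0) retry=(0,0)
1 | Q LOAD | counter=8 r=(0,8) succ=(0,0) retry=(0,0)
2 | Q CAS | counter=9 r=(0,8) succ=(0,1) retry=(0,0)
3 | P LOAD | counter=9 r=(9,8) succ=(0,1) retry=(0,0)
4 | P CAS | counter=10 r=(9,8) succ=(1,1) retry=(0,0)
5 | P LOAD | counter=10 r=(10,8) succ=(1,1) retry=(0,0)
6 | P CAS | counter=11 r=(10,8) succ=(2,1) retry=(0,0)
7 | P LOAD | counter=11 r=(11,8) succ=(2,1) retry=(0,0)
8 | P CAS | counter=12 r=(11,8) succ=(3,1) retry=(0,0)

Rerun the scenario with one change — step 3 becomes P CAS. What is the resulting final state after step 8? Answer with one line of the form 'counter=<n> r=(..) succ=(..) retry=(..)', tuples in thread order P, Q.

(re-executing from step 3 with the substitution; state before step 3: counter=9 r=(0,8) succ=(0,1) retry=(0,0))
3 | P CAS | counter=9 r=(0,8) succ=(0,1) retry=(1,0)
4 | P CAS | counter=9 r=(0,8) succ=(0,1) retry=(2,0)
5 | P LOAD | counter=9 r=(9,8) succ=(0,1) retry=(2,0)
6 | P CAS | counter=10 r=(9,8) succ=(1,1) retry=(2,0)
7 | P LOAD | counter=10 r=(10,8) succ=(1,1) retry=(2,0)
8 | P CAS | counter=11 r=(10,8) succ=(2,1) retry=(2,0)

counter=11 r=(10,8) succ=(2,1) retry=(2,0)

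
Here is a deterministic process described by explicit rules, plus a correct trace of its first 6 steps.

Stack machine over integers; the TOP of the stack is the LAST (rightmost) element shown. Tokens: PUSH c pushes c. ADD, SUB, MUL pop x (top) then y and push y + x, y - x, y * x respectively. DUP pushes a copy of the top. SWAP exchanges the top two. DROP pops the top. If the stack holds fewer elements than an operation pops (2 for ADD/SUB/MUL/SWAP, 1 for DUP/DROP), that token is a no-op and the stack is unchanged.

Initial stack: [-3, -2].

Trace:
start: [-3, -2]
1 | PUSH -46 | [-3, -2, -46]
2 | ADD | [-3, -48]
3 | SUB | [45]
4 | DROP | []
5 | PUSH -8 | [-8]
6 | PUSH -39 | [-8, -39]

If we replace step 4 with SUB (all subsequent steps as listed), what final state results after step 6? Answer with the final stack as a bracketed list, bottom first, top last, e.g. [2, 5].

[45, -8, -39]

(re-executing from step 4 with the substitution; state before step 4: [45])
4 | SUB | [45]
5 | PUSH -8 | [45, -8]
6 | PUSH -39 | [45, -8, -39]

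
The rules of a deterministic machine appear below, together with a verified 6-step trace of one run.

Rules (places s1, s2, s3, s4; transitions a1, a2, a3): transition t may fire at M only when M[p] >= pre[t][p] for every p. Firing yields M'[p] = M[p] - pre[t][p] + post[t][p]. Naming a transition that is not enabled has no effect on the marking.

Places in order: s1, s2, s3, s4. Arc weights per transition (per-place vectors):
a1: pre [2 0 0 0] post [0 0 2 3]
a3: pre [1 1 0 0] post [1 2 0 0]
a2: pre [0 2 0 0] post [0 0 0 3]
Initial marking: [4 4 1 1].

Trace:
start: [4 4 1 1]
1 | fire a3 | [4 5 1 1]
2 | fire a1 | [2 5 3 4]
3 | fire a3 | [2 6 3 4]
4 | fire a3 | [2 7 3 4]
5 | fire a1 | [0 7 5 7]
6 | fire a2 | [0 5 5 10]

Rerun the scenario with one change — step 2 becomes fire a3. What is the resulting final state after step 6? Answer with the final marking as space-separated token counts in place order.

(re-executing from step 2 with the substitution; state before step 2: [4 5 1 1])
2 | fire a3 | [4 6 1 1]
3 | fire a3 | [4 7 1 1]
4 | fire a3 | [4 8 1 1]
5 | fire a1 | [2 8 3 4]
6 | fire a2 | [2 6 3 7]

2 6 3 7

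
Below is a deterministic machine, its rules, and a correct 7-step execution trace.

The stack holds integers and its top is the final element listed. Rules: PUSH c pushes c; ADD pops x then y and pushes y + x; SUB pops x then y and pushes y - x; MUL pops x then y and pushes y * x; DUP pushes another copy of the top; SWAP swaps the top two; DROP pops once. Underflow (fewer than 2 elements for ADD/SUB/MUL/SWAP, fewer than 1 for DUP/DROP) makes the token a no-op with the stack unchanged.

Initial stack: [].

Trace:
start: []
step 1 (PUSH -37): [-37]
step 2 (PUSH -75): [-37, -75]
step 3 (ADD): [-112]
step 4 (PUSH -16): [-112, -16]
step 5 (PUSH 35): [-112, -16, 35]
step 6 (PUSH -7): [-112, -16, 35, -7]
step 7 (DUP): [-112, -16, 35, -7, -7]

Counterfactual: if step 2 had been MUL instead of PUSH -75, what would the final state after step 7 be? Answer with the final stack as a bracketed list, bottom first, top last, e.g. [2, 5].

(re-executing from step 2 with the substitution; state before step 2: [-37])
step 2 (MUL): [-37]
step 3 (ADD): [-37]
step 4 (PUSH -16): [-37, -16]
step 5 (PUSH 35): [-37, -16, 35]
step 6 (PUSH -7): [-37, -16, 35, -7]
step 7 (DUP): [-37, -16, 35, -7, -7]

[-37, -16, 35, -7, -7]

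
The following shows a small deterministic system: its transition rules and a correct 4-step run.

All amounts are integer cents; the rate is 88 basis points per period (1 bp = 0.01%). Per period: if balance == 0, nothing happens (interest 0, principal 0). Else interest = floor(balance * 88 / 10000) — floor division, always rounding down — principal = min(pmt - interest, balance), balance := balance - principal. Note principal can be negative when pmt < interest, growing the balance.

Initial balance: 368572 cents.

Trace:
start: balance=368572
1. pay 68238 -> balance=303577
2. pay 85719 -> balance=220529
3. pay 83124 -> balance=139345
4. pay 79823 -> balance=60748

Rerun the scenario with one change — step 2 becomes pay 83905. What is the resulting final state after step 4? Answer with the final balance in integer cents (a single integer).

(re-executing from step 2 with the substitution; state before step 2: balance=303577)
2. pay 83905 -> balance=222343
3. pay 83124 -> balance=141175
4. pay 79823 -> balance=62594

62594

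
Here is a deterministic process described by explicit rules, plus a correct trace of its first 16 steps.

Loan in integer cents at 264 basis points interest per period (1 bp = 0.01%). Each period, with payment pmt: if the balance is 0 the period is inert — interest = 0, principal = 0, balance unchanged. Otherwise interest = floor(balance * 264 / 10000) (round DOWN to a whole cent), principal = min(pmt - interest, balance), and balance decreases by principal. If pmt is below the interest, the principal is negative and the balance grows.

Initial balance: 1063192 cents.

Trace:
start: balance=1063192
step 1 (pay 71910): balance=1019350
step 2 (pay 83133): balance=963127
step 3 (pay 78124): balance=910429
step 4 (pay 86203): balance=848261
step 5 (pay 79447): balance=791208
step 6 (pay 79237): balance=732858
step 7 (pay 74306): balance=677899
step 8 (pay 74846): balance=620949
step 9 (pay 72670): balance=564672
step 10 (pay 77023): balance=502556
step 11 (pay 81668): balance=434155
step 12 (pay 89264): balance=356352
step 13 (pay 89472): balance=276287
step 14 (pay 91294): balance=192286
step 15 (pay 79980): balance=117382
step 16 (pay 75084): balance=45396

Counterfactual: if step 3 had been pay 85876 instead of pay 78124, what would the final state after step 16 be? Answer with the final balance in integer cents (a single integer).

(re-executing from step 3 with the substitution; state before step 3: balance=963127)
step 3 (pay 85876): balance=902677
step 4 (pay 86203): balance=840304
step 5 (pay 79447): balance=783041
step 6 (pay 79237): balance=724476
step 7 (pay 74306): balance=669296
step 8 (pay 74846): balance=612119
step 9 (pay 72670): balance=555608
step 10 (pay 77023): balance=493253
step 11 (pay 81668): balance=424606
step 12 (pay 89264): balance=346551
step 13 (pay 89472): balance=266227
step 14 (pay 91294): balance=181961
step 15 (pay 79980): balance=106784
step 16 (pay 75084): balance=34519

34519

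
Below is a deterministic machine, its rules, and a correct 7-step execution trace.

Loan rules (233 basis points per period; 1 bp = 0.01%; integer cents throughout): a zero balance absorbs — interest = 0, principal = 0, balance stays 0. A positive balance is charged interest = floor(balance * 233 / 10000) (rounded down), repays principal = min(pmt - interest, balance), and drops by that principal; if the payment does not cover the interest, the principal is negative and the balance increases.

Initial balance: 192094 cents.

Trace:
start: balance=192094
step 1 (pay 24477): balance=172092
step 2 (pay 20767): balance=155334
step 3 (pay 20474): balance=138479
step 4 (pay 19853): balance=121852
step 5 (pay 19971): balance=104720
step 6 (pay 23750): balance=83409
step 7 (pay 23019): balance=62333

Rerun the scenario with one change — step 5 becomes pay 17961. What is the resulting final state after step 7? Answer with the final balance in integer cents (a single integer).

64438

(re-executing from step 5 with the substitution; state before step 5: balance=121852)
step 5 (pay 17961): balance=106730
step 6 (pay 23750): balance=85466
step 7 (pay 23019): balance=64438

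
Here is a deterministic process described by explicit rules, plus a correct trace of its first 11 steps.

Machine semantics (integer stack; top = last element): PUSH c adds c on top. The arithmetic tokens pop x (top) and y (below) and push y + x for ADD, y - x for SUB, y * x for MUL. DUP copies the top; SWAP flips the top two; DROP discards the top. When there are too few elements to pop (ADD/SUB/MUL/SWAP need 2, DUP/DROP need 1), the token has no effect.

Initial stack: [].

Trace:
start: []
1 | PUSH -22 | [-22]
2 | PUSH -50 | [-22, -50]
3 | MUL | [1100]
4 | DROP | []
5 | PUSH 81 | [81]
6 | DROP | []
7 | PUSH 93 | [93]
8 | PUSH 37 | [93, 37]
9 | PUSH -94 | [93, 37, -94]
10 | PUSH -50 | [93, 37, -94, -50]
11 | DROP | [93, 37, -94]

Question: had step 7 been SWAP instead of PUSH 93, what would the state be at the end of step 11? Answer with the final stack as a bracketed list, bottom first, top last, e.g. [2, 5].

[37, -94]

(re-executing from step 7 with the substitution; state before step 7: [])
7 | SWAP | []
8 | PUSH 37 | [37]
9 | PUSH -94 | [37, -94]
10 | PUSH -50 | [37, -94, -50]
11 | DROP | [37, -94]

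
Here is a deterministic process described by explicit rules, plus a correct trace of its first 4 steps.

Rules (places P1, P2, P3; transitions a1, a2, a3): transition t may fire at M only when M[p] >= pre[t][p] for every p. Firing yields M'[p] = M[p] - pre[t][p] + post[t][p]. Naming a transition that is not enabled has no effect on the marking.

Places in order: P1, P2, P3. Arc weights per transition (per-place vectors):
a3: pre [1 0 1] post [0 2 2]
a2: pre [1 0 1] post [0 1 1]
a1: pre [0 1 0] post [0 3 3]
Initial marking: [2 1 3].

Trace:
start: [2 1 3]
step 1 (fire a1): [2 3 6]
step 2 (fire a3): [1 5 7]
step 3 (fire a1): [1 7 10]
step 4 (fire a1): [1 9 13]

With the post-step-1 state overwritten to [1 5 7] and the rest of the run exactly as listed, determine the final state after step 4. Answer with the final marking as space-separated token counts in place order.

state after step 1 := [1 5 7]
step 2 (fire a3): [0 7 8]
step 3 (fire a1): [0 9 11]
step 4 (fire a1): [0 11 14]

0 11 14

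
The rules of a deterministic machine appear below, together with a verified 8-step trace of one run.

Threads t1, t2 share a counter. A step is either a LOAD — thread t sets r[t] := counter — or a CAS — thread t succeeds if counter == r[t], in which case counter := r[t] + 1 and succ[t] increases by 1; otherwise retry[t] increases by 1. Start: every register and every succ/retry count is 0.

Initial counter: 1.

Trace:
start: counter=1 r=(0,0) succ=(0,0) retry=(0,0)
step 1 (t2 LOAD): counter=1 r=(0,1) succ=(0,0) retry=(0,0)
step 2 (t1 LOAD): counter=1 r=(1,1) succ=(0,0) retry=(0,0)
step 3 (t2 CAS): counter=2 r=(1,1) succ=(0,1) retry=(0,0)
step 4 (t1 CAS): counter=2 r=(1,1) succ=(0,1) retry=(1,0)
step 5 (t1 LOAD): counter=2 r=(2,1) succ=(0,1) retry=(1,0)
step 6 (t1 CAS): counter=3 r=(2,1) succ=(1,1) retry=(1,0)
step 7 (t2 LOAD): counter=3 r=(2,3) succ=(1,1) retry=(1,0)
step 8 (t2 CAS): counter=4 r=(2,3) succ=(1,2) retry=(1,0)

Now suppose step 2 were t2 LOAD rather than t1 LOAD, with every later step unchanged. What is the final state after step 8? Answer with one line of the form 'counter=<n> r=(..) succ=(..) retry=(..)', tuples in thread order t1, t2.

(re-executing from step 2 with the substitution; state before step 2: counter=1 r=(0,1) succ=(0,0) retry=(0,0))
step 2 (t2 LOAD): counter=1 r=(0,1) succ=(0,0) retry=(0,0)
step 3 (t2 CAS): counter=2 r=(0,1) succ=(0,1) retry=(0,0)
step 4 (t1 CAS): counter=2 r=(0,1) succ=(0,1) retry=(1,0)
step 5 (t1 LOAD): counter=2 r=(2,1) succ=(0,1) retry=(1,0)
step 6 (t1 CAS): counter=3 r=(2,1) succ=(1,1) retry=(1,0)
step 7 (t2 LOAD): counter=3 r=(2,3) succ=(1,1) retry=(1,0)
step 8 (t2 CAS): counter=4 r=(2,3) succ=(1,2) retry=(1,0)

counter=4 r=(2,3) succ=(1,2) retry=(1,0)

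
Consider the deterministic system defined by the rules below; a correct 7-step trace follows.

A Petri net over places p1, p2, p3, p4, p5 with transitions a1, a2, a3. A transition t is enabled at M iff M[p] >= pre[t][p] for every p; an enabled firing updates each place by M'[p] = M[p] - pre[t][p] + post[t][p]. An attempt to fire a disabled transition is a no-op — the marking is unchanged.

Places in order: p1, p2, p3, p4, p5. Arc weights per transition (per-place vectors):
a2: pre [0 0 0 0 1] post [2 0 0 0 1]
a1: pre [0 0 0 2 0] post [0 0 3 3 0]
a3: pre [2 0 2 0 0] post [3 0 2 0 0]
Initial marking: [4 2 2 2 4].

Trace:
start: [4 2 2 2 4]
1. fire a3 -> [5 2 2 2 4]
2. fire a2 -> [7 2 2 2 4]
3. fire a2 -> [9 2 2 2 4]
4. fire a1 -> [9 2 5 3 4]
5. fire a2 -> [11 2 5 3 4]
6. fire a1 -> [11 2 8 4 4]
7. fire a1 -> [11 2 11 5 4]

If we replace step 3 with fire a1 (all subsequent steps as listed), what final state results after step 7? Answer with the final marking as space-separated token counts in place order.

9 2 14 6 4

(re-executing from step 3 with the substitution; state before step 3: [7 2 2 2 4])
3. fire a1 -> [7 2 5 3 4]
4. fire a1 -> [7 2 8 4 4]
5. fire a2 -> [9 2 8 4 4]
6. fire a1 -> [9 2 11 5 4]
7. fire a1 -> [9 2 14 6 4]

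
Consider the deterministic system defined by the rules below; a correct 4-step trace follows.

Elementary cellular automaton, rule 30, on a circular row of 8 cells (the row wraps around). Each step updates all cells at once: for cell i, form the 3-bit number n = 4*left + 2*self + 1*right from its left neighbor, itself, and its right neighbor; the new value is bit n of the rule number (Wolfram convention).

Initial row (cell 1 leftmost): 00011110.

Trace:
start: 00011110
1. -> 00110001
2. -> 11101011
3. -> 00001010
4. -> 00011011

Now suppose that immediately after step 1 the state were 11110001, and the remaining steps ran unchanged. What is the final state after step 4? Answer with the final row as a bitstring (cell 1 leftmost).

11110010

state after step 1 := 11110001
2. -> 00001011
3. -> 10011010
4. -> 11110010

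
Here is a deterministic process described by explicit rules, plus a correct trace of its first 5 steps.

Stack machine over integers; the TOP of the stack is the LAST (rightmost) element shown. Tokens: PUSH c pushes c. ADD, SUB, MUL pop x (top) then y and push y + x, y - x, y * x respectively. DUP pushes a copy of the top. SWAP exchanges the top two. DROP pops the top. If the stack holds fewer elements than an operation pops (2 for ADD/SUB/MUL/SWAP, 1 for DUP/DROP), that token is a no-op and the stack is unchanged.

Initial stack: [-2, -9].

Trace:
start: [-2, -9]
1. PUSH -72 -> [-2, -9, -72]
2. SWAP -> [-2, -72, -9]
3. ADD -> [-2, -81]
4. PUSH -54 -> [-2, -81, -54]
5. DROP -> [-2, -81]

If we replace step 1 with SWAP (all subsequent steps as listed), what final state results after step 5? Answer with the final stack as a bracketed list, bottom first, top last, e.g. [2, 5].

[-11]

(re-executing from step 1 with the substitution; state before step 1: [-2, -9])
1. SWAP -> [-9, -2]
2. SWAP -> [-2, -9]
3. ADD -> [-11]
4. PUSH -54 -> [-11, -54]
5. DROP -> [-11]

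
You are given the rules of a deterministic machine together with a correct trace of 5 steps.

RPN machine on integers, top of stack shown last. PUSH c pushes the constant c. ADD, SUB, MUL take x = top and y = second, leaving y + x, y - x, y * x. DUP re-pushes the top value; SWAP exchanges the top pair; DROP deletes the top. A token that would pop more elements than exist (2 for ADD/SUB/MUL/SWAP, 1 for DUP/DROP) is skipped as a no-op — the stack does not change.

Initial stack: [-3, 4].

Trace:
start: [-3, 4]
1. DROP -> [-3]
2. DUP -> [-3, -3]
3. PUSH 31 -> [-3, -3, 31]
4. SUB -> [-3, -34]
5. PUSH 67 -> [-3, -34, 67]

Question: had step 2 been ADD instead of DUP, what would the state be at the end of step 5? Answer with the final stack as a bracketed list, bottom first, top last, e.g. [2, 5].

(re-executing from step 2 with the substitution; state before step 2: [-3])
2. ADD -> [-3]
3. PUSH 31 -> [-3, 31]
4. SUB -> [-34]
5. PUSH 67 -> [-34, 67]

[-34, 67]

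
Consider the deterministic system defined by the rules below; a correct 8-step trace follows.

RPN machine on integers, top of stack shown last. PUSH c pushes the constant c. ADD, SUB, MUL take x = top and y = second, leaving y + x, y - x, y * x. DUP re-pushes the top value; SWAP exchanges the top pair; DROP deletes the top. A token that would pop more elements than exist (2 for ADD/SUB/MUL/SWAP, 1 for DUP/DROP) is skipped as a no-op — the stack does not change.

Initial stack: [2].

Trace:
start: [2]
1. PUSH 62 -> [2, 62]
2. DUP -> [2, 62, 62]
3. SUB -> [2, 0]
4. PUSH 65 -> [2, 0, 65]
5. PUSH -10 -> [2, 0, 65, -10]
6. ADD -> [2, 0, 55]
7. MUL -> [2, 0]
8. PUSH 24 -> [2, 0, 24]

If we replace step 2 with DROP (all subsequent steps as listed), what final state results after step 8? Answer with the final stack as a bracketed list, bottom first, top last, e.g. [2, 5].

(re-executing from step 2 with the substitution; state before step 2: [2, 62])
2. DROP -> [2]
3. SUB -> [2]
4. PUSH 65 -> [2, 65]
5. PUSH -10 -> [2, 65, -10]
6. ADD -> [2, 55]
7. MUL -> [110]
8. PUSH 24 -> [110, 24]

[110, 24]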